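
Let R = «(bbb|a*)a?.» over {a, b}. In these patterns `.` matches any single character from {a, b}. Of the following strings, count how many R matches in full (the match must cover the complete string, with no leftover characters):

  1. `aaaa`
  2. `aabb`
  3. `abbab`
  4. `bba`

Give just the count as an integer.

1. `aaaa` → match
2. `aabb` → no match
3. `abbab` → no match
4. `bba` → no match
Total matched: 1

1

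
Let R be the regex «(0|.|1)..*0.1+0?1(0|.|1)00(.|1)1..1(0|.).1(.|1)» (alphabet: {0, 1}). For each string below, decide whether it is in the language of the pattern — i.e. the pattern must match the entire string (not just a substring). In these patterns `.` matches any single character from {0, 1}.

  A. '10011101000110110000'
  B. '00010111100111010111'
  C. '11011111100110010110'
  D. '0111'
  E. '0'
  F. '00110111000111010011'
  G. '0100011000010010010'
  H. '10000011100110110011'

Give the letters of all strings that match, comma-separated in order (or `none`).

B, C, F, G, H

A → no match
B → match
C → match
D. '0111' → no match
E. '0' → no match
F → match
G → match
H → match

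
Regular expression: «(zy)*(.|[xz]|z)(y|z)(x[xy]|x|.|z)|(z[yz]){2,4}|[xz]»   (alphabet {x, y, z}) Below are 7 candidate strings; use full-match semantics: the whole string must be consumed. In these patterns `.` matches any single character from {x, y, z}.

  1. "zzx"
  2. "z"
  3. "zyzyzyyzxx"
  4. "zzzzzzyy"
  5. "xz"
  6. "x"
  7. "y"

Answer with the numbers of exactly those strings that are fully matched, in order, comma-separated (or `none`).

1 → match
2 → match
3 → match
4 → no match
5 → no match
6 → match
7 → no match

1, 2, 3, 6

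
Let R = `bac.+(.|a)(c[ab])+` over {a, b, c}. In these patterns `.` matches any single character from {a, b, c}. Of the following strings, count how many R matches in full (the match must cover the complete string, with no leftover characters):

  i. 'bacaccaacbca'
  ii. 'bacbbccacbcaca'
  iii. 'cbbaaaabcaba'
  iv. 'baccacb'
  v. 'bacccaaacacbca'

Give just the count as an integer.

i → match
ii → match
iii → no match — must start with 'bac'
iv → match
v → match
Total matched: 4

4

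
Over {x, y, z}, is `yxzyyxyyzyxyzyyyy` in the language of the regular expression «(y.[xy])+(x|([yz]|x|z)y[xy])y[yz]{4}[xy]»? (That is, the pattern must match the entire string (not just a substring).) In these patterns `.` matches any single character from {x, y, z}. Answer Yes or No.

No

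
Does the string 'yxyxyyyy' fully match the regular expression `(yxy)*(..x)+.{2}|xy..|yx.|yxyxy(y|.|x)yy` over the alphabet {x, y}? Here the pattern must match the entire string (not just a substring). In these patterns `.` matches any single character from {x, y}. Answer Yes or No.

Yes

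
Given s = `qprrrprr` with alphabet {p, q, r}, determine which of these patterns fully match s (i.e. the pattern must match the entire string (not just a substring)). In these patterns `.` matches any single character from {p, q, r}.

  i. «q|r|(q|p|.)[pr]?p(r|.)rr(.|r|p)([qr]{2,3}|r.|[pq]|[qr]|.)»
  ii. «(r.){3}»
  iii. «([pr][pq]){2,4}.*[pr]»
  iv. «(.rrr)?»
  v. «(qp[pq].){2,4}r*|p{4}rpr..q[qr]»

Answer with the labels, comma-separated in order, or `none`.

i → match
ii → no match — must start with `r`
iii → no match
iv → no match
v → no match

i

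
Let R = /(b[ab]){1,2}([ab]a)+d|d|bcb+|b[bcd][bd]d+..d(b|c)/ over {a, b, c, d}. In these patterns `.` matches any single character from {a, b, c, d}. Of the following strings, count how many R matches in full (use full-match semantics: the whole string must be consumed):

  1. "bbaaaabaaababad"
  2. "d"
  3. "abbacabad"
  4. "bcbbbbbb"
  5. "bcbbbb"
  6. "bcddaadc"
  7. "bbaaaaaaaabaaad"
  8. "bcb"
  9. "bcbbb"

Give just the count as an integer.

1 → match
2 → match
3 → no match
4 → match
5 → match
6 → match
7 → match
8 → match
9 → match
Total matched: 8

8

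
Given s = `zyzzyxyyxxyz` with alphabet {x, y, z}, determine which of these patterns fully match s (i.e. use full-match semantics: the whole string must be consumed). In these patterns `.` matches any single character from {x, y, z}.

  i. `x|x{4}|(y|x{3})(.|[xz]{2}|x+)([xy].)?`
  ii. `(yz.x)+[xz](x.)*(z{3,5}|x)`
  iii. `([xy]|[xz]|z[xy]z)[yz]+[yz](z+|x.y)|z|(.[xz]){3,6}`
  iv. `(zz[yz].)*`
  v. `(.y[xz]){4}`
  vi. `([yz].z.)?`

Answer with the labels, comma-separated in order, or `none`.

v

i → no match
ii → no match — must start with `yz`
iii → no match
iv → no match
v → match
vi → no match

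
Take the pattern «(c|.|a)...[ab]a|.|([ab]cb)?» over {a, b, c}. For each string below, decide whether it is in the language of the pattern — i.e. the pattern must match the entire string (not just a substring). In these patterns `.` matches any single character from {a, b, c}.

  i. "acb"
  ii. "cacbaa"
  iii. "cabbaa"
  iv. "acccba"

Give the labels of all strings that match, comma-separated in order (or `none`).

i, ii, iii, iv

i → match
ii → match
iii → match
iv → match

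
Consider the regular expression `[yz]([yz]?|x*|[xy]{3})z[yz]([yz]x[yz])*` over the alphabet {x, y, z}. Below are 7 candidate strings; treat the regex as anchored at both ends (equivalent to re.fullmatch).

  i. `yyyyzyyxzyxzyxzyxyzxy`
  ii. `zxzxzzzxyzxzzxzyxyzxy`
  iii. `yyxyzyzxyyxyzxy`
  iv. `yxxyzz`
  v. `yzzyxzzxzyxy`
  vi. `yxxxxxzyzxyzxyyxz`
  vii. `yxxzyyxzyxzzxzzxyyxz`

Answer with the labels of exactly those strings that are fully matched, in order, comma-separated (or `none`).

i, iii, iv, v, vi, vii

i → match
ii → no match
iii → match
iv → match
v → match
vi → match
vii → match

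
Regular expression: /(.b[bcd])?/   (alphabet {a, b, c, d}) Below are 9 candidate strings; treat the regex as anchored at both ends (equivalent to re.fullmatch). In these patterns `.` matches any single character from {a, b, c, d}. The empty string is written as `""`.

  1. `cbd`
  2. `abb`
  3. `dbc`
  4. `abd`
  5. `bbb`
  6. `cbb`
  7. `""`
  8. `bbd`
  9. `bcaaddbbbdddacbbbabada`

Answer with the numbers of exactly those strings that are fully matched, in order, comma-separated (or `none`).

1, 2, 3, 4, 5, 6, 7, 8

1. `cbd` → match
2. `abb` → match
3. `dbc` → match
4. `abd` → match
5. `bbb` → match
6. `cbb` → match
7. `""` → match
8. `bbd` → match
9 → no match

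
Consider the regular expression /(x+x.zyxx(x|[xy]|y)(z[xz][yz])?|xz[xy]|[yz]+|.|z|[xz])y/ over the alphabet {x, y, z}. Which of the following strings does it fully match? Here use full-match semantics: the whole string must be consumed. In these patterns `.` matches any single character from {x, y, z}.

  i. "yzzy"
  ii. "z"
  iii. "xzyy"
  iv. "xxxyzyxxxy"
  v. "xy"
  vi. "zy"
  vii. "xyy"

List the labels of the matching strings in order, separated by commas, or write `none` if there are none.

i → match
ii → no match — must end with "y"
iii → match
iv → match
v → match
vi → match
vii → no match

i, iii, iv, v, vi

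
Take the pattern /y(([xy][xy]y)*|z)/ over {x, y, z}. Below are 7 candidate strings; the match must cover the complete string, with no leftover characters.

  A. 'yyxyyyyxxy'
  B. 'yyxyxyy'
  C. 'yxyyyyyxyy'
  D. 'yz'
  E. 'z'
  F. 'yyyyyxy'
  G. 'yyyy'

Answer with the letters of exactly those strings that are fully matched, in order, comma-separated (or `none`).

A, B, C, D, F, G

A → match
B → match
C → match
D → match
E → no match — must start with 'y'
F → match
G → match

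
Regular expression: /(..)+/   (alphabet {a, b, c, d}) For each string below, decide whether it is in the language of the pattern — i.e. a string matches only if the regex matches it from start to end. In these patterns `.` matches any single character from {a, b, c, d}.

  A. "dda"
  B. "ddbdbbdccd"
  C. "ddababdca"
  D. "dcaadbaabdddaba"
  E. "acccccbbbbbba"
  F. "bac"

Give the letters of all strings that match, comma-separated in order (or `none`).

B

A → no match
B → match
C → no match
D → no match
E → no match
F → no match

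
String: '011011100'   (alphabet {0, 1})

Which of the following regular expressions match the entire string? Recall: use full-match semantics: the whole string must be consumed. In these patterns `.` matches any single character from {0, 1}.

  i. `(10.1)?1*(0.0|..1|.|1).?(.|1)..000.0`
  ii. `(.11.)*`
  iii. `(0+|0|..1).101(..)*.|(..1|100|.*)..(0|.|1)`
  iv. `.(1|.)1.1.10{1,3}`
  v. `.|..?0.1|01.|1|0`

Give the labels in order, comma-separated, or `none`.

iii, iv

i → no match
ii → no match
iii → match
iv → match
v → no match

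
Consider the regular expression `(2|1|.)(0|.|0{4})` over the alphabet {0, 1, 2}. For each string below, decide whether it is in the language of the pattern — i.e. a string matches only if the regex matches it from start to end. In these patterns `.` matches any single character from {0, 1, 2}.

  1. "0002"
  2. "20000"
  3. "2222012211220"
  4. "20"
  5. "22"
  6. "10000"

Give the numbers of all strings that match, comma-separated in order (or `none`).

2, 4, 5, 6

1. "0002" → no match
2. "20000" → match
3 → no match
4. "20" → match
5. "22" → match
6. "10000" → match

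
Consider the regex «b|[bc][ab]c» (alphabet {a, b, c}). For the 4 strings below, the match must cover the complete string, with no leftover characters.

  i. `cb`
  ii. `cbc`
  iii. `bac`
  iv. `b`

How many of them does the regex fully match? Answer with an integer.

3

i → no match
ii → match
iii → match
iv → match
Total matched: 3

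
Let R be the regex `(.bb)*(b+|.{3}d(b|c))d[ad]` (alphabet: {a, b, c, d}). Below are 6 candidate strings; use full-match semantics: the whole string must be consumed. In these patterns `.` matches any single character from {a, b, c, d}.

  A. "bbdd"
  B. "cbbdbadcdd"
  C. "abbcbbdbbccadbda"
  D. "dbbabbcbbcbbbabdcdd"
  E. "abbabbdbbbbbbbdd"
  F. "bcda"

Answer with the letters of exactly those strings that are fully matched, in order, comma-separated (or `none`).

A, B, C, D, E

A → match
B → match
C → match
D → match
E → match
F → no match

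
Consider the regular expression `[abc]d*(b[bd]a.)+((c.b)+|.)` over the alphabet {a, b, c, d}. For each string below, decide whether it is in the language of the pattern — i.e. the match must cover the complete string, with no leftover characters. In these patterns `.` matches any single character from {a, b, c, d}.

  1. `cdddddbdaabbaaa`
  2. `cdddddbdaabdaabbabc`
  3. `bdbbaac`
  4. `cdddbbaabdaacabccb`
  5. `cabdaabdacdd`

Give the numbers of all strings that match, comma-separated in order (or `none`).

1, 2, 3, 4

1 → match
2 → match
3 → match
4 → match
5 → no match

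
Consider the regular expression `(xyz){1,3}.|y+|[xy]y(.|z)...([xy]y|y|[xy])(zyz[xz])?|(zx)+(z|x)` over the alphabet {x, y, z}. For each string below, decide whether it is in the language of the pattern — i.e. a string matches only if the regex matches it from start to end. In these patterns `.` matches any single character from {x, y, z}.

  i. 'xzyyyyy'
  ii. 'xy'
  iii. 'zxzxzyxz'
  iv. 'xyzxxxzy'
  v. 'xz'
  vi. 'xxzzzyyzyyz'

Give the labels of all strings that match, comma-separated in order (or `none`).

none

i → no match
ii → no match
iii → no match
iv → no match
v → no match
vi → no match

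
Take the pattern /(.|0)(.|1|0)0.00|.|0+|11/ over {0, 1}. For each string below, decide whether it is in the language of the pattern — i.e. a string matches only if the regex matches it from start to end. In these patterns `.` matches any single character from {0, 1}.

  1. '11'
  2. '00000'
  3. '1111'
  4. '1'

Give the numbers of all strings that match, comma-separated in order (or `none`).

1, 2, 4

1. '11' → match
2. '00000' → match
3. '1111' → no match
4. '1' → match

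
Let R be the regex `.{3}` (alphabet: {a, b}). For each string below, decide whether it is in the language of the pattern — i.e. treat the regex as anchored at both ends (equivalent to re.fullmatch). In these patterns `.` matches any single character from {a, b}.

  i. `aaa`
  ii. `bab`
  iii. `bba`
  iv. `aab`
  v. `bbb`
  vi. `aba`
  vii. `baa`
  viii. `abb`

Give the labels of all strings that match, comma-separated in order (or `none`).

i, ii, iii, iv, v, vi, vii, viii

i → match
ii → match
iii → match
iv → match
v → match
vi → match
vii → match
viii → match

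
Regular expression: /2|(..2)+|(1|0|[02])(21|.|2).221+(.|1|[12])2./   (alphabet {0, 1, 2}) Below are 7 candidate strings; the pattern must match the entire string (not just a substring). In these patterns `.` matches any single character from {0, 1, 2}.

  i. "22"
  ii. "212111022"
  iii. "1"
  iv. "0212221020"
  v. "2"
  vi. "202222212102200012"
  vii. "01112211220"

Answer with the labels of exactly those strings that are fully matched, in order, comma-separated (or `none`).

i → no match
ii → no match
iii → no match
iv → match
v → match
vi → no match
vii → no match

iv, v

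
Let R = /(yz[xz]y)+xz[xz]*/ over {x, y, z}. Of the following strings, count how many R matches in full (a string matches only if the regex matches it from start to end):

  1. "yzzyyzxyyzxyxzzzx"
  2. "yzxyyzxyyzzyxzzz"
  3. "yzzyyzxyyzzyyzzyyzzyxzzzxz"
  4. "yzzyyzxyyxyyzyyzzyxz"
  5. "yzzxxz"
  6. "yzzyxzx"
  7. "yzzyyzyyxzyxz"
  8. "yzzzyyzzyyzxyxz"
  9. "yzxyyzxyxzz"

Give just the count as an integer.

1 → match
2 → match
3 → match
4 → no match
5 → no match
6 → match
7 → no match
8 → no match
9 → match
Total matched: 5

5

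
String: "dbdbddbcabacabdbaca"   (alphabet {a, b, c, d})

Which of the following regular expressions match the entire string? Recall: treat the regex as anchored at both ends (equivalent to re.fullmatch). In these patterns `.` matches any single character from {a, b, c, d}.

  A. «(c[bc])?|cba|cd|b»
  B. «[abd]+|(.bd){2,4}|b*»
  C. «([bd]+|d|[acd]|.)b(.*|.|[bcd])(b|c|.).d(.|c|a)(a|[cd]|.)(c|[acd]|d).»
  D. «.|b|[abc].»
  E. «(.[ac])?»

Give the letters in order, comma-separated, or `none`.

A → no match
B → no match
C → match
D → no match
E → no match

C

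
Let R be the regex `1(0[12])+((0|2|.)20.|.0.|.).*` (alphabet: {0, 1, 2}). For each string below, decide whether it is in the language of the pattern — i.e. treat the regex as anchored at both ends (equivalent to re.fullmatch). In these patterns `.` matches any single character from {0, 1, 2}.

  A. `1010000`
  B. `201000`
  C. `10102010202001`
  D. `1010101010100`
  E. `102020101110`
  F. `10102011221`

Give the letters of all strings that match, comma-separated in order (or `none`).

A, C, D, E, F

A → match
B → no match — must start with `10`
C → match
D → match
E → match
F → match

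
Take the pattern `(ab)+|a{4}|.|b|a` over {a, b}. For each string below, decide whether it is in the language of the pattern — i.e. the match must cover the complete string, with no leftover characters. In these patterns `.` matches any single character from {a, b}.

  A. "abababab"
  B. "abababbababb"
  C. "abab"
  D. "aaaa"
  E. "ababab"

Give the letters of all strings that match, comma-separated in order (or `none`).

A, C, D, E

A. "abababab" → match
B. "abababbababb" → no match
C. "abab" → match
D. "aaaa" → match
E. "ababab" → match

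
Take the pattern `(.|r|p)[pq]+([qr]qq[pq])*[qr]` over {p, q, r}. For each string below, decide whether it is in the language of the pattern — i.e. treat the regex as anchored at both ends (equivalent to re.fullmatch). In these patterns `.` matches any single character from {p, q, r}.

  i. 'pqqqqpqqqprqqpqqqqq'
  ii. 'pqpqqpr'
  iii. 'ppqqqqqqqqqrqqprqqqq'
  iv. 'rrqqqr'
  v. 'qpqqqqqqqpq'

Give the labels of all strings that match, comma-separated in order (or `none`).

i → match
ii → match
iii → match
iv → no match
v → match

i, ii, iii, v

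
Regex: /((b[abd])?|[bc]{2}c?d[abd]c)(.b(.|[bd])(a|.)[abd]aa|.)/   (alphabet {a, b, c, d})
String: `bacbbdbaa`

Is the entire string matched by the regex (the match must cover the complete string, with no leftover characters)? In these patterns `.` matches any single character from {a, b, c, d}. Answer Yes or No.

Yes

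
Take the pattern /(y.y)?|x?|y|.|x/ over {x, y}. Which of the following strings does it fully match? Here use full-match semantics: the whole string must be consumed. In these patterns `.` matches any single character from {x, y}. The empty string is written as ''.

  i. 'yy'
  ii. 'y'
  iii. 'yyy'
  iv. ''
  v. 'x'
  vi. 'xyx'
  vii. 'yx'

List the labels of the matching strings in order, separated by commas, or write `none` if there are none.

ii, iii, iv, v

i → no match
ii → match
iii → match
iv → match
v → match
vi → no match
vii → no match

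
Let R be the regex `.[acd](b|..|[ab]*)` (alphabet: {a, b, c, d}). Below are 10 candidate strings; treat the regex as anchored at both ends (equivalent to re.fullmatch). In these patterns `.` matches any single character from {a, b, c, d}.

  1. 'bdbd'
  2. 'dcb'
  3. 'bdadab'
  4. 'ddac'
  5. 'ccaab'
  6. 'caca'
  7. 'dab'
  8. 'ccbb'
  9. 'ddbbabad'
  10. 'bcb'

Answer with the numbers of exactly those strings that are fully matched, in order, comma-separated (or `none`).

1, 2, 4, 5, 6, 7, 8, 10

1 → match
2 → match
3 → no match
4 → match
5 → match
6 → match
7 → match
8 → match
9 → no match
10 → match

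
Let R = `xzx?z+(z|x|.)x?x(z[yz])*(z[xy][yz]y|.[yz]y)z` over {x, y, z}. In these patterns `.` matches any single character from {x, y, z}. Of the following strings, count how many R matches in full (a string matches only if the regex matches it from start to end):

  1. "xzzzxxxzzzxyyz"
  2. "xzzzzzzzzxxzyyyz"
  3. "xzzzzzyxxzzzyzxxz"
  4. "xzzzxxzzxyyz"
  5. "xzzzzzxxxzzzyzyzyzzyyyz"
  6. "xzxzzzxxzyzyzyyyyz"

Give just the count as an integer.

5

1 → match
2 → match
3 → no match — must end with "yz"
4 → match
5 → match
6 → match
Total matched: 5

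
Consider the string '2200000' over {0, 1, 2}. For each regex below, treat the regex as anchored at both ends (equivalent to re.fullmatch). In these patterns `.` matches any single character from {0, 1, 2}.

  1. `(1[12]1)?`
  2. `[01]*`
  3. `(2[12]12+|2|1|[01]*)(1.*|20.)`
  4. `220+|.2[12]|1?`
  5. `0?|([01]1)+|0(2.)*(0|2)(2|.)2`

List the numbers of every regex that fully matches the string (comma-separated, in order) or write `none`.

1 → no match
2 → no match
3 → no match
4 → match
5 → no match

4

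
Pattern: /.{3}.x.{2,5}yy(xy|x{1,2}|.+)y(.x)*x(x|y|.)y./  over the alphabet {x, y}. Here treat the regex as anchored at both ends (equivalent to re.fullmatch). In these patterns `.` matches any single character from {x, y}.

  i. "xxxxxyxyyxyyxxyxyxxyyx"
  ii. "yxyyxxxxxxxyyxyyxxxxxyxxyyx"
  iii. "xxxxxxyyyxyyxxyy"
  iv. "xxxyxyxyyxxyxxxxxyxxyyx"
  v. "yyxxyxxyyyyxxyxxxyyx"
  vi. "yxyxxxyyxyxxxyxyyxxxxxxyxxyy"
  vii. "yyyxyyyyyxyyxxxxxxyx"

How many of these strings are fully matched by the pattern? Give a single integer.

2

i → match
ii → no match
iii → match
iv → no match
v → no match
vi → no match
vii → no match
Total matched: 2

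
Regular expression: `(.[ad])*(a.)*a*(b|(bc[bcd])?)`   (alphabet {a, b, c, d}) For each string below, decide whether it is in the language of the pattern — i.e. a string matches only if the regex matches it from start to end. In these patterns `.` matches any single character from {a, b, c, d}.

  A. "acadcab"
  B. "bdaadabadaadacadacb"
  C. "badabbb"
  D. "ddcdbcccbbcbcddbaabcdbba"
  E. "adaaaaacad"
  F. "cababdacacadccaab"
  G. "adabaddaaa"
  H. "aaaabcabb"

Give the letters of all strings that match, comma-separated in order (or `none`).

A → no match
B → match
C → no match
D → no match
E → match
F → no match
G → no match
H → no match

B, E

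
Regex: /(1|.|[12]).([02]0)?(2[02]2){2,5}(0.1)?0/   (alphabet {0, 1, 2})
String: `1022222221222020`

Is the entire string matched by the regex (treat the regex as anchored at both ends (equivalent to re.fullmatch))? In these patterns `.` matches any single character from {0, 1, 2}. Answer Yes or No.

No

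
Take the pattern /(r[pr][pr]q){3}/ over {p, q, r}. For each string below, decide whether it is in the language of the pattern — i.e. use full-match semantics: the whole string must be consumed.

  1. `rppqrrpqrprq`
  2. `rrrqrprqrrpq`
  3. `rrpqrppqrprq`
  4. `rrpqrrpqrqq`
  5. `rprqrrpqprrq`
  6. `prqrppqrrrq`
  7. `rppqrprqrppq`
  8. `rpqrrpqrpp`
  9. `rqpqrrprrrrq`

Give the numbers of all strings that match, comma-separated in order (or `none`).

1 → match
2 → match
3 → match
4 → no match
5 → no match
6 → no match — must start with `r`
7 → match
8 → no match — must end with `q`
9 → no match

1, 2, 3, 7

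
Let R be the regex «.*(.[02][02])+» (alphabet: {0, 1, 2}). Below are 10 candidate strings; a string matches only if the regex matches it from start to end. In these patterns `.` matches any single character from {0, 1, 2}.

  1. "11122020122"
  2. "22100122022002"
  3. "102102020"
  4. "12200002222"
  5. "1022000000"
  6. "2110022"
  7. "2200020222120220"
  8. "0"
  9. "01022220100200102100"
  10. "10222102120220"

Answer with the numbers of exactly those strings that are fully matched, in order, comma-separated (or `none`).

1, 2, 3, 4, 5, 6, 7, 9, 10

1 → match
2 → match
3 → match
4 → match
5 → match
6 → match
7 → match
8 → no match
9 → match
10 → match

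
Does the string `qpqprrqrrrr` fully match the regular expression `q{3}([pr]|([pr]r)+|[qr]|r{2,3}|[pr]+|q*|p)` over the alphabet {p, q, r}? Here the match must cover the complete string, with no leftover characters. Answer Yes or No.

No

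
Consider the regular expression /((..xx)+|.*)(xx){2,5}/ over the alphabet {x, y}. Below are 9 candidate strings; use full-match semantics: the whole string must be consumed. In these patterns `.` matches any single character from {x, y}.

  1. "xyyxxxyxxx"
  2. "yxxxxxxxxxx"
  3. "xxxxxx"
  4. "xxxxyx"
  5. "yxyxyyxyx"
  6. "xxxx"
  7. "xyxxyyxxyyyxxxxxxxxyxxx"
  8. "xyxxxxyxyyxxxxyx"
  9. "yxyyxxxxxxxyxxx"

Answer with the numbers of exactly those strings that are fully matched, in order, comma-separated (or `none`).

1. "xyyxxxyxxx" → no match
2. "yxxxxxxxxxx" → match
3. "xxxxxx" → match
4. "xxxxyx" → no match — must end with "xx"
5. "yxyxyyxyx" → no match — must end with "xx"
6. "xxxx" → match
7 → no match
8 → no match — must end with "xx"
9 → no match

2, 3, 6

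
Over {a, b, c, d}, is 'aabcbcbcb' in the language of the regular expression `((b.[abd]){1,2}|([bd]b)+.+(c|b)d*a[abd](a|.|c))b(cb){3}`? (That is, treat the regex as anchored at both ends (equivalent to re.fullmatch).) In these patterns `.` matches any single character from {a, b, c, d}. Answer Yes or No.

No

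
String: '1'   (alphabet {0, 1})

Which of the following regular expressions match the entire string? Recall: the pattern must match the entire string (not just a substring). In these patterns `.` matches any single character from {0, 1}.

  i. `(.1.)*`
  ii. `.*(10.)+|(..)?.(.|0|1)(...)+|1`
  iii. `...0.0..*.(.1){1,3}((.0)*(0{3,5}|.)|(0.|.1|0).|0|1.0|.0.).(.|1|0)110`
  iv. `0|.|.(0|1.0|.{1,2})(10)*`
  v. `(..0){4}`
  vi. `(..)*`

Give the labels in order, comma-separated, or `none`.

ii, iv

i → no match
ii → match
iii → no match — must end with '110'
iv → match
v → no match — must end with '0'
vi → no match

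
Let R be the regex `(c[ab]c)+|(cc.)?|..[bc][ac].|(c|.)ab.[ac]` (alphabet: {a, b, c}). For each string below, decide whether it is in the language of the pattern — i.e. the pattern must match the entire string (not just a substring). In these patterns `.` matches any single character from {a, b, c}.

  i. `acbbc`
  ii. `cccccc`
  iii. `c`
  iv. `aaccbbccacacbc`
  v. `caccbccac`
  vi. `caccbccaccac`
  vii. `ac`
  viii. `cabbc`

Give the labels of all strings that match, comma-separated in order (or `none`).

v, vi, viii

i. `acbbc` → no match
ii. `cccccc` → no match
iii. `c` → no match
iv → no match
v. `caccbccac` → match
vi. `caccbccaccac` → match
vii. `ac` → no match
viii. `cabbc` → match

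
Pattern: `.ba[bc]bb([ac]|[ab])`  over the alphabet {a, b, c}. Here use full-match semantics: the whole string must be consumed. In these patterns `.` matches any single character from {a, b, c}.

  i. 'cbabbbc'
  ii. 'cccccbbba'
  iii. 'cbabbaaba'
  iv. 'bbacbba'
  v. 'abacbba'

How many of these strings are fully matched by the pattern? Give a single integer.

i → match
ii → no match
iii → no match
iv → match
v → match
Total matched: 3

3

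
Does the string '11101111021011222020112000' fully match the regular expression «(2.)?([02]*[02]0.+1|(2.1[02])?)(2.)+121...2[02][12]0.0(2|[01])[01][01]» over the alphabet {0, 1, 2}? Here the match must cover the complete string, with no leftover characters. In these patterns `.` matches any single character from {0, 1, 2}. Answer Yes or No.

No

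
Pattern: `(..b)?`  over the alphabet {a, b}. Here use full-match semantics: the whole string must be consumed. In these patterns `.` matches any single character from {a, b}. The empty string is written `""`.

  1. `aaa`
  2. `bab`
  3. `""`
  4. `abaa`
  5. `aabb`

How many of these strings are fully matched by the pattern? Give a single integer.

2

1 → no match
2 → match
3 → match
4 → no match
5 → no match
Total matched: 2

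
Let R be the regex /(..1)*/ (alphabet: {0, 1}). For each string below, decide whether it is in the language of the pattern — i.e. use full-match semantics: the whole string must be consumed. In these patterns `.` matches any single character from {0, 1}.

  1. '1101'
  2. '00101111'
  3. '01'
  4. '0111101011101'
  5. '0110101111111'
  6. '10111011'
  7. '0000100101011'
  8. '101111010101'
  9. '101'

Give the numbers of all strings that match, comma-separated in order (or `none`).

1 → no match
2 → no match
3 → no match
4 → no match
5 → no match
6 → no match
7 → no match
8 → no match
9 → match

9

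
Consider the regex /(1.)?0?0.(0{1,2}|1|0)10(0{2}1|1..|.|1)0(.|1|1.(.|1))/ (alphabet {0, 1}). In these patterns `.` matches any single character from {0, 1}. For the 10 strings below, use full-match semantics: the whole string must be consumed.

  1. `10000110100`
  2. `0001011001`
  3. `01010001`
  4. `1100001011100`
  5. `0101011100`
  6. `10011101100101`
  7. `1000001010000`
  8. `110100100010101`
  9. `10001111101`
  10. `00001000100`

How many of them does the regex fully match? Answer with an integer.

9

1 → match
2 → match
3 → match
4 → match
5 → match
6 → match
7 → match
8 → match
9 → no match
10 → match
Total matched: 9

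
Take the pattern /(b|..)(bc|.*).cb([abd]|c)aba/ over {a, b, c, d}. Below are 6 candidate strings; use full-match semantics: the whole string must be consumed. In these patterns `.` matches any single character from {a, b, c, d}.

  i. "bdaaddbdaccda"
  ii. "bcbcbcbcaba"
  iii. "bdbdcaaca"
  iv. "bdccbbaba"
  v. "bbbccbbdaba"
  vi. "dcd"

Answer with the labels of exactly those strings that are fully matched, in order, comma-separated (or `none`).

ii, iv

i → no match — must end with "aba"
ii → match
iii → no match — must end with "aba"
iv → match
v → no match
vi → no match — must end with "aba"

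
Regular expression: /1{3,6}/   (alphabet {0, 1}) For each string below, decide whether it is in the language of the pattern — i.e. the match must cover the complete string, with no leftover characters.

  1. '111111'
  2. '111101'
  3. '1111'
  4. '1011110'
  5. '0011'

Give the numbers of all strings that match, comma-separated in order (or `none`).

1, 3

1. '111111' → match
2. '111101' → no match
3. '1111' → match
4. '1011110' → no match — must end with '1'
5. '0011' → no match — must start with '1'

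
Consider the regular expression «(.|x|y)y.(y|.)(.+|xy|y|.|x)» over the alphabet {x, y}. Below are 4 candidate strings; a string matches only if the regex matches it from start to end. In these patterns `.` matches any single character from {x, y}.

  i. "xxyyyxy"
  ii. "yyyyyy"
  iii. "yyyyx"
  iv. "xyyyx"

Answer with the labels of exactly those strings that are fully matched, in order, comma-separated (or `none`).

i → no match
ii → match
iii → match
iv → match

ii, iii, iv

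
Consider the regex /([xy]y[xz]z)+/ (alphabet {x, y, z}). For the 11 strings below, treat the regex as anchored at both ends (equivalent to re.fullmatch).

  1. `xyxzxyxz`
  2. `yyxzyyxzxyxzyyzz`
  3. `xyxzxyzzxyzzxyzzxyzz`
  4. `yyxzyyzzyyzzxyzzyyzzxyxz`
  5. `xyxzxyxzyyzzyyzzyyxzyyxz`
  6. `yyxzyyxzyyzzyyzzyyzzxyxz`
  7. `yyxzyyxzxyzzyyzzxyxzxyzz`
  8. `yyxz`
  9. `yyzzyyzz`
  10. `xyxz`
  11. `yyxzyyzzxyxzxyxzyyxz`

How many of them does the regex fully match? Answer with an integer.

11

1. `xyxzxyxz` → match
2 → match
3 → match
4 → match
5 → match
6 → match
7 → match
8. `yyxz` → match
9. `yyzzyyzz` → match
10. `xyxz` → match
11 → match
Total matched: 11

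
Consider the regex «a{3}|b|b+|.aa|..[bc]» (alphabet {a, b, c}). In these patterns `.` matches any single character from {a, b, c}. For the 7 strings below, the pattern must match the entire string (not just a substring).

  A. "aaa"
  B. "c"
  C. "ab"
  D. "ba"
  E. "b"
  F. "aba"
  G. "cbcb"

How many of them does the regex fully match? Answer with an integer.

A. "aaa" → match
B. "c" → no match
C. "ab" → no match
D. "ba" → no match
E. "b" → match
F. "aba" → no match
G. "cbcb" → no match
Total matched: 2

2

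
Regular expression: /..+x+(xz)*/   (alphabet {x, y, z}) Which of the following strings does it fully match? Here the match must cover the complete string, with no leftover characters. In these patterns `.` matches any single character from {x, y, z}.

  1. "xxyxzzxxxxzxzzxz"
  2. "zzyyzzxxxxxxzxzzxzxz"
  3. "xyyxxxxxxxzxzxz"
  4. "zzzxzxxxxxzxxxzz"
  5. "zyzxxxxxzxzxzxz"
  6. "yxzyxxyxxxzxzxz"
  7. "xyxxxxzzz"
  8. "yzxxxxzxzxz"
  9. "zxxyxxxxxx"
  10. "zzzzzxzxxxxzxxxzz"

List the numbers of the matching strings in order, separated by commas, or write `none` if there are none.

3, 5, 6, 8, 9

1 → no match
2 → no match
3 → match
4 → no match
5 → match
6 → match
7 → no match
8 → match
9 → match
10 → no match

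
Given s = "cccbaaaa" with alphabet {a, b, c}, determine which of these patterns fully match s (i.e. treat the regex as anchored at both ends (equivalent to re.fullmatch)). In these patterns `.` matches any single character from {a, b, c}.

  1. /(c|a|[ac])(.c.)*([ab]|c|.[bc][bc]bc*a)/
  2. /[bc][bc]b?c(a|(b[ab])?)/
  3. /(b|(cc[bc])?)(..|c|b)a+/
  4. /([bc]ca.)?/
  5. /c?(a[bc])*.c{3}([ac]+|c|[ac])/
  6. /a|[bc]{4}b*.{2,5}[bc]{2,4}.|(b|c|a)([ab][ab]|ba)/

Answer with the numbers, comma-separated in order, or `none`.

3

1 → no match
2 → no match
3 → match
4 → no match
5 → no match
6 → no match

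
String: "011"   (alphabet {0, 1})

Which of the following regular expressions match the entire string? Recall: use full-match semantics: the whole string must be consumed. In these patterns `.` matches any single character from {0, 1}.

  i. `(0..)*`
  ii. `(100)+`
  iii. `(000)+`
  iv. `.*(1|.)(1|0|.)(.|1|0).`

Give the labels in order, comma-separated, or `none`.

i → match
ii → no match — must start with "100"
iii → no match — must start with "000"
iv → no match

i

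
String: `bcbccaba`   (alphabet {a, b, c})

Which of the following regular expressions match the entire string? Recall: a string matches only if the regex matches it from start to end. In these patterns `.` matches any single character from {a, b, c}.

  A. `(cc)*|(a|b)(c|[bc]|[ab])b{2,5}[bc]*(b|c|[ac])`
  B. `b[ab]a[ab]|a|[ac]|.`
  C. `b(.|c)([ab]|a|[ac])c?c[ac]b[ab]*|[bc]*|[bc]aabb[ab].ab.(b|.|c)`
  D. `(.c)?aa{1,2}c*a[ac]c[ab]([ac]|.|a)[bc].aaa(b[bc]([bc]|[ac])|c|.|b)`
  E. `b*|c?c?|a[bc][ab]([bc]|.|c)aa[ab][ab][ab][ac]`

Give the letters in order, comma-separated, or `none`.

C

A → no match
B → no match
C → match
D → no match
E → no match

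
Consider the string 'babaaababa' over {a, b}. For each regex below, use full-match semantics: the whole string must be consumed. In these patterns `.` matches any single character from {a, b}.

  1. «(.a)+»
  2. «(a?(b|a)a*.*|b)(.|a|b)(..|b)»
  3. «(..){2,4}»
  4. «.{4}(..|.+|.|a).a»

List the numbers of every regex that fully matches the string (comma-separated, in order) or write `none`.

1, 2, 4

1 → match
2 → match
3 → no match
4 → match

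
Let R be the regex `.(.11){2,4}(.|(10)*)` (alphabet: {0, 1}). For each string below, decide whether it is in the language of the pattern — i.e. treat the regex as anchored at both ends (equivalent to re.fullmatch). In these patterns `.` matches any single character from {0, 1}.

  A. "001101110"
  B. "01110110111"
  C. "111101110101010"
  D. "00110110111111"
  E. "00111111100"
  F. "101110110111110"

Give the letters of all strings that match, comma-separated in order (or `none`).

A → match
B → match
C → match
D → match
E → no match
F → no match

A, B, C, D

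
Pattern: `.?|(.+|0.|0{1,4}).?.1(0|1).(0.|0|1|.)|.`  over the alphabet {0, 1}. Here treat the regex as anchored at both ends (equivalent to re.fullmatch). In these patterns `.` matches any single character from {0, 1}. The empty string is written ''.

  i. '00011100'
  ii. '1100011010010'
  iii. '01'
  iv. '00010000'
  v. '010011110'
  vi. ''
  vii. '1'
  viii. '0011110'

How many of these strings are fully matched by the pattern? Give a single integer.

i → match
ii → no match
iii → no match
iv → match
v → match
vi → match
vii → match
viii → match
Total matched: 6

6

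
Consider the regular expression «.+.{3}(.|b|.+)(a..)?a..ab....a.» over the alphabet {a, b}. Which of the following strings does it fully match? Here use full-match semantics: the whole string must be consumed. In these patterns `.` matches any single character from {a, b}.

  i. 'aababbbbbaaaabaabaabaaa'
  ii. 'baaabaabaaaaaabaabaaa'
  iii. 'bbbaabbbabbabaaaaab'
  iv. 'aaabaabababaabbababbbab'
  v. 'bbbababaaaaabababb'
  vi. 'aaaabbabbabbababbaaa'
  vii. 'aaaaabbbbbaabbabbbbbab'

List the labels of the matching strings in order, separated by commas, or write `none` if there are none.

i, ii, iii, iv, vi, vii

i → match
ii → match
iii → match
iv → match
v → no match
vi → match
vii → match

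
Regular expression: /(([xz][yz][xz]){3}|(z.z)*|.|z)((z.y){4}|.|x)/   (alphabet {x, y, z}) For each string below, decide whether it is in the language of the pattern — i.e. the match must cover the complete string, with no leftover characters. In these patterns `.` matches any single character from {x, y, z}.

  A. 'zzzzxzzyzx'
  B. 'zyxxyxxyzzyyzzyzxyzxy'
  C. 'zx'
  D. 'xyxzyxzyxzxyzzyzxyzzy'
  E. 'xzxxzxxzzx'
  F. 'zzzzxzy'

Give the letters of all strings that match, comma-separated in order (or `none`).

A → match
B → match
C → match
D → match
E → match
F → match

A, B, C, D, E, F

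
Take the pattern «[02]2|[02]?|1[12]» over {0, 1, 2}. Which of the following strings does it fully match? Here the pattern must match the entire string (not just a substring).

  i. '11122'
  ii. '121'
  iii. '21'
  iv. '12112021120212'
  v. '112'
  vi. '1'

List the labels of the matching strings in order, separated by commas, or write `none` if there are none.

i → no match
ii → no match
iii → no match
iv → no match
v → no match
vi → no match

none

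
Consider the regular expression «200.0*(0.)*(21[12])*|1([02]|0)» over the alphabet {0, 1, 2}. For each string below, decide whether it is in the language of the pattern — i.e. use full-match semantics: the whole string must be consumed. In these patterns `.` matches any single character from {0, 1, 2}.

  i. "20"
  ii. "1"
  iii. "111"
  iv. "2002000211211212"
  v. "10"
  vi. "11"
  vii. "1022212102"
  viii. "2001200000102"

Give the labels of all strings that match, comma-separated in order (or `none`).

i → no match
ii → no match
iii → no match
iv → match
v → match
vi → no match
vii → no match
viii → no match

iv, v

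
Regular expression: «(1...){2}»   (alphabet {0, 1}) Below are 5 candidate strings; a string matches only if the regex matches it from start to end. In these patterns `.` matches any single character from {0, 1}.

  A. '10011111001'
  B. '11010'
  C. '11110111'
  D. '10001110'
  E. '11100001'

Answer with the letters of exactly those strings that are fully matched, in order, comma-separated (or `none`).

D

A → no match
B → no match
C → no match
D → match
E → no match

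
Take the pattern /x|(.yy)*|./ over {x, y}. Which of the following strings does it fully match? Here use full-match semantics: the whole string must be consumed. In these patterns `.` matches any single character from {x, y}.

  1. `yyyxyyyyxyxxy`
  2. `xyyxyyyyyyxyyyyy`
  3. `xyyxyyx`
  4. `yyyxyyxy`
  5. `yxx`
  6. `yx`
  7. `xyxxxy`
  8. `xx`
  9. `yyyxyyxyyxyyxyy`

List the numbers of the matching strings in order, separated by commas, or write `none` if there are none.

1 → no match
2 → no match
3 → no match
4 → no match
5 → no match
6 → no match
7 → no match
8 → no match
9 → match

9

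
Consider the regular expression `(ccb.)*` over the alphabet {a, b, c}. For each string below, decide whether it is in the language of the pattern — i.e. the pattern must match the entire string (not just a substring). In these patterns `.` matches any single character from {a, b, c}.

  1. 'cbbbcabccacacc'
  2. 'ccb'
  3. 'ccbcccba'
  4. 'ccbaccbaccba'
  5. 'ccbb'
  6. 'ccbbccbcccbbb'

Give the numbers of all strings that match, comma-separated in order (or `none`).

1 → no match
2 → no match
3 → match
4 → match
5 → match
6 → no match

3, 4, 5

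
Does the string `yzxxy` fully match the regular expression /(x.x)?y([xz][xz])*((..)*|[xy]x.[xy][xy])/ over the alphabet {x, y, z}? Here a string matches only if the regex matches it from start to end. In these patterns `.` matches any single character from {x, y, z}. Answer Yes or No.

Yes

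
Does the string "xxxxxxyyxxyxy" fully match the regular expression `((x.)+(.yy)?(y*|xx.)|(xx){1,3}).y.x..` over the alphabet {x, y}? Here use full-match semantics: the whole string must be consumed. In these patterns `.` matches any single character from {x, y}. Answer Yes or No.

No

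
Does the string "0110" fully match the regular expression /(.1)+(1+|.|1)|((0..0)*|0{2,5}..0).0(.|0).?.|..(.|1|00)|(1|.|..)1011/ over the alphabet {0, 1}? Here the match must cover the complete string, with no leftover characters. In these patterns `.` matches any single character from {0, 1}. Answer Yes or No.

No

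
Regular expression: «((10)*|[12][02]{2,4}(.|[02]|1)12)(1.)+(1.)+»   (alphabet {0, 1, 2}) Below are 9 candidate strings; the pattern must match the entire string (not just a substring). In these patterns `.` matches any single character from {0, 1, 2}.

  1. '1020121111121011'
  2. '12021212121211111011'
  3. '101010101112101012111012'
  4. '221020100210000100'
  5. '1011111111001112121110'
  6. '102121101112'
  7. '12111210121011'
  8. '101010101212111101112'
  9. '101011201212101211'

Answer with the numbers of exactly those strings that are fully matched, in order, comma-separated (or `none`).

1 → match
2 → match
3 → match
4 → no match
5 → no match
6 → no match
7 → match
8 → no match
9 → no match

1, 2, 3, 7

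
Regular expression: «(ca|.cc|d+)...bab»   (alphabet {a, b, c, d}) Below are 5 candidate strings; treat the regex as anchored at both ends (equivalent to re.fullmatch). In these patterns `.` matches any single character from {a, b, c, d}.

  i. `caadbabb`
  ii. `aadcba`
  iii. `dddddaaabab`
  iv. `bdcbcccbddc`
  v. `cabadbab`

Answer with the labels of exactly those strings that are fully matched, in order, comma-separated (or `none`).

i → no match — must end with `bab`
ii → no match — must end with `bab`
iii → match
iv → no match — must end with `bab`
v → match

iii, v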